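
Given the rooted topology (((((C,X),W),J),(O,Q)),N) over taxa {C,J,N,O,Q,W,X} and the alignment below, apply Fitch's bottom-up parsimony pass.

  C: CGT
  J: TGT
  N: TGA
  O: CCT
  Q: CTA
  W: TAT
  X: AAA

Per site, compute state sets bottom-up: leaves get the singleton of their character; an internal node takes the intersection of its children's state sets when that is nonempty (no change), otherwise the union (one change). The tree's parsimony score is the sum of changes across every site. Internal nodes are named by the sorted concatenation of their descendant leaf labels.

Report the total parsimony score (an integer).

[col 0] CX: children C:{C}, X:{A} ∪→ {A,C}; cost 1
[col 0] CWX: children CX:{A,C}, W:{T} ∪→ {A,C,T}; cost 1
[col 0] CJWX: children CWX:{A,C,T}, J:{T} ∩→ {T}; cost 0
[col 0] OQ: children O:{C}, Q:{C} ∩→ {C}; cost 0
[col 0] CJOQWX: children CJWX:{T}, OQ:{C} ∪→ {C,T}; cost 1
[col 0] CJNOQWX: children CJOQWX:{C,T}, N:{T} ∩→ {T}; cost 0
[col 1] CX: children C:{G}, X:{A} ∪→ {A,G}; cost 1
[col 1] CWX: children CX:{A,G}, W:{A} ∩→ {A}; cost 0
[col 1] CJWX: children CWX:{A}, J:{G} ∪→ {A,G}; cost 1
[col 1] OQ: children O:{C}, Q:{T} ∪→ {C,T}; cost 1
[col 1] CJOQWX: children CJWX:{A,G}, OQ:{C,T} ∪→ {A,C,G,T}; cost 1
[col 1] CJNOQWX: children CJOQWX:{A,C,G,T}, N:{G} ∩→ {G}; cost 0
[col 2] CX: children C:{T}, X:{A} ∪→ {A,T}; cost 1
[col 2] CWX: children CX:{A,T}, W:{T} ∩→ {T}; cost 0
[col 2] CJWX: children CWX:{T}, J:{T} ∩→ {T}; cost 0
[col 2] OQ: children O:{T}, Q:{A} ∪→ {A,T}; cost 1
[col 2] CJOQWX: children CJWX:{T}, OQ:{A,T} ∩→ {T}; cost 0
[col 2] CJNOQWX: children CJOQWX:{T}, N:{A} ∪→ {A,T}; cost 1
per-site changes: [3, 4, 3]; total = 10

10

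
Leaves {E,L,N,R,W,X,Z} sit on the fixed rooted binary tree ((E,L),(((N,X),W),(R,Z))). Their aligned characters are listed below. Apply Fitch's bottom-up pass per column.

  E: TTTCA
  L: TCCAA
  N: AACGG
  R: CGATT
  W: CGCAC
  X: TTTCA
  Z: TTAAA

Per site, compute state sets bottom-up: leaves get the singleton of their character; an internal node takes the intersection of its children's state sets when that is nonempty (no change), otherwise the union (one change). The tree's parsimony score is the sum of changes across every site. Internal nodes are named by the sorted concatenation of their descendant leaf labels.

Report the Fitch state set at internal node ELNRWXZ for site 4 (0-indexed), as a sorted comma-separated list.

A

EL@0: {T} ∩ {T} = {T} (intersection, +0)
NX@0: {A} ∪ {T} = {A,T} (union, +1)
NWX@0: {A,T} ∪ {C} = {A,C,T} (union, +1)
RZ@0: {C} ∪ {T} = {C,T} (union, +1)
NRWXZ@0: {A,C,T} ∩ {C,T} = {C,T} (intersection, +0)
ELNRWXZ@0: {T} ∩ {C,T} = {T} (intersection, +0)
EL@1: {T} ∪ {C} = {C,T} (union, +1)
NX@1: {A} ∪ {T} = {A,T} (union, +1)
NWX@1: {A,T} ∪ {G} = {A,G,T} (union, +1)
RZ@1: {G} ∪ {T} = {G,T} (union, +1)
NRWXZ@1: {A,G,T} ∩ {G,T} = {G,T} (intersection, +0)
ELNRWXZ@1: {C,T} ∩ {G,T} = {T} (intersection, +0)
EL@2: {T} ∪ {C} = {C,T} (union, +1)
NX@2: {C} ∪ {T} = {C,T} (union, +1)
NWX@2: {C,T} ∩ {C} = {C} (intersection, +0)
RZ@2: {A} ∩ {A} = {A} (intersection, +0)
NRWXZ@2: {C} ∪ {A} = {A,C} (union, +1)
ELNRWXZ@2: {C,T} ∩ {A,C} = {C} (intersection, +0)
EL@3: {C} ∪ {A} = {A,C} (union, +1)
NX@3: {G} ∪ {C} = {C,G} (union, +1)
NWX@3: {C,G} ∪ {A} = {A,C,G} (union, +1)
RZ@3: {T} ∪ {A} = {A,T} (union, +1)
NRWXZ@3: {A,C,G} ∩ {A,T} = {A} (intersection, +0)
ELNRWXZ@3: {A,C} ∩ {A} = {A} (intersection, +0)
EL@4: {A} ∩ {A} = {A} (intersection, +0)
NX@4: {G} ∪ {A} = {A,G} (union, +1)
NWX@4: {A,G} ∪ {C} = {A,C,G} (union, +1)
RZ@4: {T} ∪ {A} = {A,T} (union, +1)
NRWXZ@4: {A,C,G} ∩ {A,T} = {A} (intersection, +0)
ELNRWXZ@4: {A} ∩ {A} = {A} (intersection, +0)
per-site changes: [3, 4, 3, 4, 3]; total = 17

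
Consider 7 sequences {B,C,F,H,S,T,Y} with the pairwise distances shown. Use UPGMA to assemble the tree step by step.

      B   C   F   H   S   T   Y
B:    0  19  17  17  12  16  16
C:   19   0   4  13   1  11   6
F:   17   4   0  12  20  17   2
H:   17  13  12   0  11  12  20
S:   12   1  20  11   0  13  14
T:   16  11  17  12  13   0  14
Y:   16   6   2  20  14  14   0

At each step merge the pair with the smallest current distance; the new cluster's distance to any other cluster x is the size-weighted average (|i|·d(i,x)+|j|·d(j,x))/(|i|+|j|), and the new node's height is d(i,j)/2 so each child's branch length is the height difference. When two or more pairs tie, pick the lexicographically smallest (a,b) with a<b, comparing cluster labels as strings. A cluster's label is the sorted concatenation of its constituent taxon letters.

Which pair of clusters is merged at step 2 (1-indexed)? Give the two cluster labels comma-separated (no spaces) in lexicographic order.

step 1: merge (C,S) at d=1; branch lengths C→1/2, S→1/2; new cluster CS
  updated: d(B,CS)=31/2, d(CS,F)=12, d(CS,H)=12, d(CS,T)=12, d(CS,Y)=10
step 2: merge (F,Y) at d=2; branch lengths F→1, Y→1; new cluster FY
  updated: d(B,FY)=33/2, d(CS,FY)=11, d(FY,H)=16, d(FY,T)=31/2
step 3: merge (CS,FY) at d=11; branch lengths CS→5, FY→9/2; new cluster CFSY
  updated: d(B,CFSY)=16, d(CFSY,H)=14, d(CFSY,T)=55/4
step 4: merge (H,T) at d=12; branch lengths H→6, T→6; new cluster HT
  updated: d(B,HT)=33/2, d(CFSY,HT)=111/8
step 5: merge (CFSY,HT) at d=111/8; branch lengths CFSY→23/16, HT→15/16; new cluster CFHSTY
  updated: d(B,CFHSTY)=97/6
step 6: merge (B,CFHSTY) at d=97/6; branch lengths B→97/12, CFHSTY→55/48; new cluster BCFHSTY
final tree: (B:97/12,(((C:1/2,S:1/2):5,(F:1,Y:1):9/2):23/16,(H:6,T:6):15/16):55/48)
total length: 1733/48

F,Y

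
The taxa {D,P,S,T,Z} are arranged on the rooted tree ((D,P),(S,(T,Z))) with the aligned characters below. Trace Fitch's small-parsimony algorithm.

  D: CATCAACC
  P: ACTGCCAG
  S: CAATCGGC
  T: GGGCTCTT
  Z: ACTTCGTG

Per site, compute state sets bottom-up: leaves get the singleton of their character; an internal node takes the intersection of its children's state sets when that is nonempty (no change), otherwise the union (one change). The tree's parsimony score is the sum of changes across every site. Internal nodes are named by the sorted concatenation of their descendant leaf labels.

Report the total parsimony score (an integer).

22

site 0, node DP: D={C} ∪ P={A} → {A,C} (+1)
site 0, node TZ: T={G} ∪ Z={A} → {A,G} (+1)
site 0, node STZ: S={C} ∪ TZ={A,G} → {A,C,G} (+1)
site 0, node DPSTZ: DP={A,C} ∩ STZ={A,C,G} → {A,C} (+0)
site 1, node DP: D={A} ∪ P={C} → {A,C} (+1)
site 1, node TZ: T={G} ∪ Z={C} → {C,G} (+1)
site 1, node STZ: S={A} ∪ TZ={C,G} → {A,C,G} (+1)
site 1, node DPSTZ: DP={A,C} ∩ STZ={A,C,G} → {A,C} (+0)
site 2, node DP: D={T} ∩ P={T} → {T} (+0)
site 2, node TZ: T={G} ∪ Z={T} → {G,T} (+1)
site 2, node STZ: S={A} ∪ TZ={G,T} → {A,G,T} (+1)
site 2, node DPSTZ: DP={T} ∩ STZ={A,G,T} → {T} (+0)
site 3, node DP: D={C} ∪ P={G} → {C,G} (+1)
site 3, node TZ: T={C} ∪ Z={T} → {C,T} (+1)
site 3, node STZ: S={T} ∩ TZ={C,T} → {T} (+0)
site 3, node DPSTZ: DP={C,G} ∪ STZ={T} → {C,G,T} (+1)
site 4, node DP: D={A} ∪ P={C} → {A,C} (+1)
site 4, node TZ: T={T} ∪ Z={C} → {C,T} (+1)
site 4, node STZ: S={C} ∩ TZ={C,T} → {C} (+0)
site 4, node DPSTZ: DP={A,C} ∩ STZ={C} → {C} (+0)
site 5, node DP: D={A} ∪ P={C} → {A,C} (+1)
site 5, node TZ: T={C} ∪ Z={G} → {C,G} (+1)
site 5, node STZ: S={G} ∩ TZ={C,G} → {G} (+0)
site 5, node DPSTZ: DP={A,C} ∪ STZ={G} → {A,C,G} (+1)
site 6, node DP: D={C} ∪ P={A} → {A,C} (+1)
site 6, node TZ: T={T} ∩ Z={T} → {T} (+0)
site 6, node STZ: S={G} ∪ TZ={T} → {G,T} (+1)
site 6, node DPSTZ: DP={A,C} ∪ STZ={G,T} → {A,C,G,T} (+1)
site 7, node DP: D={C} ∪ P={G} → {C,G} (+1)
site 7, node TZ: T={T} ∪ Z={G} → {G,T} (+1)
site 7, node STZ: S={C} ∪ TZ={G,T} → {C,G,T} (+1)
site 7, node DPSTZ: DP={C,G} ∩ STZ={C,G,T} → {C,G} (+0)
per-site changes: [3, 3, 2, 3, 2, 3, 3, 3]; total = 22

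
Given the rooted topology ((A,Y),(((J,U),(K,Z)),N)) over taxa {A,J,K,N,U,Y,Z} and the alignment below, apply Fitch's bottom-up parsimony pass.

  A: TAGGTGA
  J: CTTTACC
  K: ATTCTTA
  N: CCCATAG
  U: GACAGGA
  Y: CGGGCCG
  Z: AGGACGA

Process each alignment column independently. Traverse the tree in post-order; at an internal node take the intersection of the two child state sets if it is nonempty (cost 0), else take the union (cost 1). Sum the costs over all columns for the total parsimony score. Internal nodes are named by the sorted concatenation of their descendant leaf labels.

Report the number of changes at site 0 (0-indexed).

AY@0: {T} ∪ {C} = {C,T} (union, +1)
JU@0: {C} ∪ {G} = {C,G} (union, +1)
KZ@0: {A} ∩ {A} = {A} (intersection, +0)
JKUZ@0: {C,G} ∪ {A} = {A,C,G} (union, +1)
JKNUZ@0: {A,C,G} ∩ {C} = {C} (intersection, +0)
AJKNUYZ@0: {C,T} ∩ {C} = {C} (intersection, +0)
AY@1: {A} ∪ {G} = {A,G} (union, +1)
JU@1: {T} ∪ {A} = {A,T} (union, +1)
KZ@1: {T} ∪ {G} = {G,T} (union, +1)
JKUZ@1: {A,T} ∩ {G,T} = {T} (intersection, +0)
JKNUZ@1: {T} ∪ {C} = {C,T} (union, +1)
AJKNUYZ@1: {A,G} ∪ {C,T} = {A,C,G,T} (union, +1)
AY@2: {G} ∩ {G} = {G} (intersection, +0)
JU@2: {T} ∪ {C} = {C,T} (union, +1)
KZ@2: {T} ∪ {G} = {G,T} (union, +1)
JKUZ@2: {C,T} ∩ {G,T} = {T} (intersection, +0)
JKNUZ@2: {T} ∪ {C} = {C,T} (union, +1)
AJKNUYZ@2: {G} ∪ {C,T} = {C,G,T} (union, +1)
AY@3: {G} ∩ {G} = {G} (intersection, +0)
JU@3: {T} ∪ {A} = {A,T} (union, +1)
KZ@3: {C} ∪ {A} = {A,C} (union, +1)
JKUZ@3: {A,T} ∩ {A,C} = {A} (intersection, +0)
JKNUZ@3: {A} ∩ {A} = {A} (intersection, +0)
AJKNUYZ@3: {G} ∪ {A} = {A,G} (union, +1)
AY@4: {T} ∪ {C} = {C,T} (union, +1)
JU@4: {A} ∪ {G} = {A,G} (union, +1)
KZ@4: {T} ∪ {C} = {C,T} (union, +1)
JKUZ@4: {A,G} ∪ {C,T} = {A,C,G,T} (union, +1)
JKNUZ@4: {A,C,G,T} ∩ {T} = {T} (intersection, +0)
AJKNUYZ@4: {C,T} ∩ {T} = {T} (intersection, +0)
AY@5: {G} ∪ {C} = {C,G} (union, +1)
JU@5: {C} ∪ {G} = {C,G} (union, +1)
KZ@5: {T} ∪ {G} = {G,T} (union, +1)
JKUZ@5: {C,G} ∩ {G,T} = {G} (intersection, +0)
JKNUZ@5: {G} ∪ {A} = {A,G} (union, +1)
AJKNUYZ@5: {C,G} ∩ {A,G} = {G} (intersection, +0)
AY@6: {A} ∪ {G} = {A,G} (union, +1)
JU@6: {C} ∪ {A} = {A,C} (union, +1)
KZ@6: {A} ∩ {A} = {A} (intersection, +0)
JKUZ@6: {A,C} ∩ {A} = {A} (intersection, +0)
JKNUZ@6: {A} ∪ {G} = {A,G} (union, +1)
AJKNUYZ@6: {A,G} ∩ {A,G} = {A,G} (intersection, +0)
per-site changes: [3, 5, 4, 3, 4, 4, 3]; total = 26

3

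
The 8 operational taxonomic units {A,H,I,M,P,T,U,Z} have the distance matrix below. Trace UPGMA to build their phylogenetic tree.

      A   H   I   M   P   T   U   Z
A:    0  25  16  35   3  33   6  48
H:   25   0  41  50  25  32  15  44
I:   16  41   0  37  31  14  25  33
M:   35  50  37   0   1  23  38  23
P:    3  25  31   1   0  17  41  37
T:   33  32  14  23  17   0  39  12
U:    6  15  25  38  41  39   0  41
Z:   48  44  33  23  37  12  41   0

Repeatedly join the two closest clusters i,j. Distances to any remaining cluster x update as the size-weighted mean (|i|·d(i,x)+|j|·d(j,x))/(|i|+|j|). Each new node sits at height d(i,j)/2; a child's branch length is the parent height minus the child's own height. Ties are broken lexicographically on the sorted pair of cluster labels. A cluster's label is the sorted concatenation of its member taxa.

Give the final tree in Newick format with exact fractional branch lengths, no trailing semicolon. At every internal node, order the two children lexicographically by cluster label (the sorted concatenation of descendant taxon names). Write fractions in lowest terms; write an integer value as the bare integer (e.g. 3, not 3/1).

iteration 1: select M,P (d=1); attach at lengths (1/2, 1/2); label the merged cluster MP
  updated: d(A,MP)=19, d(H,MP)=75/2, d(I,MP)=34, d(MP,T)=20, d(MP,U)=79/2, d(MP,Z)=30
iteration 2: select A,U (d=6); attach at lengths (3, 3); label the merged cluster AU
  updated: d(AU,H)=20, d(AU,I)=41/2, d(AU,MP)=117/4, d(AU,T)=36, d(AU,Z)=89/2
iteration 3: select T,Z (d=12); attach at lengths (6, 6); label the merged cluster TZ
  updated: d(AU,TZ)=161/4, d(H,TZ)=38, d(I,TZ)=47/2, d(MP,TZ)=25
iteration 4: select AU,H (d=20); attach at lengths (7, 10); label the merged cluster AHU
  updated: d(AHU,I)=82/3, d(AHU,MP)=32, d(AHU,TZ)=79/2
iteration 5: select I,TZ (d=47/2); attach at lengths (47/4, 23/4); label the merged cluster ITZ
  updated: d(AHU,ITZ)=319/9, d(ITZ,MP)=28
iteration 6: select ITZ,MP (d=28); attach at lengths (9/4, 27/2); label the merged cluster IMPTZ
  updated: d(AHU,IMPTZ)=511/15
iteration 7: select AHU,IMPTZ (d=511/15); attach at lengths (211/30, 91/30); label the merged cluster AHIMPTUZ
final tree: (((A:3,U:3):7,H:10):211/30,((I:47/4,(T:6,Z:6):23/4):9/4,(M:1/2,P:1/2):27/2):91/30)
total length: 4759/60

(((A:3,U:3):7,H:10):211/30,((I:47/4,(T:6,Z:6):23/4):9/4,(M:1/2,P:1/2):27/2):91/30)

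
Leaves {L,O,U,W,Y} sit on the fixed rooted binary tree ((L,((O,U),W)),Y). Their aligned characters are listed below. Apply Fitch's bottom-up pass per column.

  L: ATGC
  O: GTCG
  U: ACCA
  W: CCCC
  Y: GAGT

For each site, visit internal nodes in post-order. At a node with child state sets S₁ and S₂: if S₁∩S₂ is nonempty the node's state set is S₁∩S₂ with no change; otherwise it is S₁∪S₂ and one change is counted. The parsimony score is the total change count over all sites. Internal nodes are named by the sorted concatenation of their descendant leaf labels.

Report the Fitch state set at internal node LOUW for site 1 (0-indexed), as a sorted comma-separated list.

C,T

[col 0] OU: children O:{G}, U:{A} ∪→ {A,G}; cost 1
[col 0] OUW: children OU:{A,G}, W:{C} ∪→ {A,C,G}; cost 1
[col 0] LOUW: children L:{A}, OUW:{A,C,G} ∩→ {A}; cost 0
[col 0] LOUWY: children LOUW:{A}, Y:{G} ∪→ {A,G}; cost 1
[col 1] OU: children O:{T}, U:{C} ∪→ {C,T}; cost 1
[col 1] OUW: children OU:{C,T}, W:{C} ∩→ {C}; cost 0
[col 1] LOUW: children L:{T}, OUW:{C} ∪→ {C,T}; cost 1
[col 1] LOUWY: children LOUW:{C,T}, Y:{A} ∪→ {A,C,T}; cost 1
[col 2] OU: children O:{C}, U:{C} ∩→ {C}; cost 0
[col 2] OUW: children OU:{C}, W:{C} ∩→ {C}; cost 0
[col 2] LOUW: children L:{G}, OUW:{C} ∪→ {C,G}; cost 1
[col 2] LOUWY: children LOUW:{C,G}, Y:{G} ∩→ {G}; cost 0
[col 3] OU: children O:{G}, U:{A} ∪→ {A,G}; cost 1
[col 3] OUW: children OU:{A,G}, W:{C} ∪→ {A,C,G}; cost 1
[col 3] LOUW: children L:{C}, OUW:{A,C,G} ∩→ {C}; cost 0
[col 3] LOUWY: children LOUW:{C}, Y:{T} ∪→ {C,T}; cost 1
per-site changes: [3, 3, 1, 3]; total = 10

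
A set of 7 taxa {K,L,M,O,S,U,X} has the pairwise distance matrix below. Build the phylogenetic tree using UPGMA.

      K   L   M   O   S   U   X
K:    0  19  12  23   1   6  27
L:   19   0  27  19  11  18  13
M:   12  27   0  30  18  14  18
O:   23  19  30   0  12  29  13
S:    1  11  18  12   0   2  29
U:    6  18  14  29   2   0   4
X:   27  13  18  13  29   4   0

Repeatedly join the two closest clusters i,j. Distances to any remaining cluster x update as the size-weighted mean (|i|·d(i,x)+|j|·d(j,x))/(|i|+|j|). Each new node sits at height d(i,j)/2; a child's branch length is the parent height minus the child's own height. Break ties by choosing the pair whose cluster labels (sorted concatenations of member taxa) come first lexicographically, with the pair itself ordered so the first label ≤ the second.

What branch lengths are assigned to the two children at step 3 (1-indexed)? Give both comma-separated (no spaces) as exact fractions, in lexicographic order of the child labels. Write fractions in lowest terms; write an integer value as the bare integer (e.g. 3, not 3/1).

1. join K+S (d=1) ⇒ KS; edges |K|=1/2, |S|=1/2
  updated: d(KS,L)=15, d(KS,M)=15, d(KS,O)=35/2, d(KS,U)=4, d(KS,X)=28
2. join KS+U (d=4) ⇒ KSU; edges |KS|=3/2, |U|=2
  updated: d(KSU,L)=16, d(KSU,M)=44/3, d(KSU,O)=64/3, d(KSU,X)=20
3. join L+X (d=13) ⇒ LX; edges |L|=13/2, |X|=13/2
  updated: d(KSU,LX)=18, d(LX,M)=45/2, d(LX,O)=16
4. join KSU+M (d=44/3) ⇒ KMSU; edges |KSU|=16/3, |M|=22/3
  updated: d(KMSU,LX)=153/8, d(KMSU,O)=47/2
5. join LX+O (d=16) ⇒ LOX; edges |LX|=3/2, |O|=8
  updated: d(KMSU,LOX)=247/12
6. join KMSU+LOX (d=247/12) ⇒ KLMOSUX; edges |KMSU|=71/24, |LOX|=55/24
final tree: ((((K:1/2,S:1/2):3/2,U:2):16/3,M:22/3):71/24,((L:13/2,X:13/2):3/2,O:8):55/24)
total length: 539/12

13/2,13/2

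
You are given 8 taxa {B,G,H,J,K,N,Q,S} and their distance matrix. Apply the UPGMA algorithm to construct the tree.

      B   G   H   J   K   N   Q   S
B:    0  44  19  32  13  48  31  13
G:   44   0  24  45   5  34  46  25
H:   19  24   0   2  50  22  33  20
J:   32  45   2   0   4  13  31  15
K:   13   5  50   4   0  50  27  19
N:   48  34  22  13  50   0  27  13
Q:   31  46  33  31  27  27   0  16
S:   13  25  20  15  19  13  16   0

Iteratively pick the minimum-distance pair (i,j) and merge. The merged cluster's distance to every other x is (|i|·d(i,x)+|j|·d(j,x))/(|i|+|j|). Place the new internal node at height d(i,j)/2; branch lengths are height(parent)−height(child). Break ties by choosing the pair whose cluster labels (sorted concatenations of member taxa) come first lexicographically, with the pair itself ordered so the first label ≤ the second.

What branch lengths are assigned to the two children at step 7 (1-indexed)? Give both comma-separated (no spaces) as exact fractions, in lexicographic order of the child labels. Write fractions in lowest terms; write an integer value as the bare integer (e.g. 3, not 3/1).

191/72,107/8

1. join H+J (d=2) ⇒ HJ; edges |H|=1, |J|=1
  updated: d(B,HJ)=51/2, d(G,HJ)=69/2, d(HJ,K)=27, d(HJ,N)=35/2, d(HJ,Q)=32, d(HJ,S)=35/2
2. join G+K (d=5) ⇒ GK; edges |G|=5/2, |K|=5/2
  updated: d(B,GK)=57/2, d(GK,HJ)=123/4, d(GK,N)=42, d(GK,Q)=73/2, d(GK,S)=22
3. join B+S (d=13) ⇒ BS; edges |B|=13/2, |S|=13/2
  updated: d(BS,GK)=101/4, d(BS,HJ)=43/2, d(BS,N)=61/2, d(BS,Q)=47/2
4. join HJ+N (d=35/2) ⇒ HJN; edges |HJ|=31/4, |N|=35/4
  updated: d(BS,HJN)=49/2, d(GK,HJN)=69/2, d(HJN,Q)=91/3
5. join BS+Q (d=47/2) ⇒ BQS; edges |BS|=21/4, |Q|=47/4
  updated: d(BQS,GK)=29, d(BQS,HJN)=238/9
6. join BQS+HJN (d=238/9) ⇒ BHJNQS; edges |BQS|=53/36, |HJN|=161/36
  updated: d(BHJNQS,GK)=127/4
7. join BHJNQS+GK (d=127/4) ⇒ BGHJKNQS; edges |BHJNQS|=191/72, |GK|=107/8
final tree: ((((B:13/2,S:13/2):21/4,Q:47/4):53/36,((H:1,J:1):31/4,N:35/4):161/36):191/72,(G:5/2,K:5/2):107/8)
total length: 2717/36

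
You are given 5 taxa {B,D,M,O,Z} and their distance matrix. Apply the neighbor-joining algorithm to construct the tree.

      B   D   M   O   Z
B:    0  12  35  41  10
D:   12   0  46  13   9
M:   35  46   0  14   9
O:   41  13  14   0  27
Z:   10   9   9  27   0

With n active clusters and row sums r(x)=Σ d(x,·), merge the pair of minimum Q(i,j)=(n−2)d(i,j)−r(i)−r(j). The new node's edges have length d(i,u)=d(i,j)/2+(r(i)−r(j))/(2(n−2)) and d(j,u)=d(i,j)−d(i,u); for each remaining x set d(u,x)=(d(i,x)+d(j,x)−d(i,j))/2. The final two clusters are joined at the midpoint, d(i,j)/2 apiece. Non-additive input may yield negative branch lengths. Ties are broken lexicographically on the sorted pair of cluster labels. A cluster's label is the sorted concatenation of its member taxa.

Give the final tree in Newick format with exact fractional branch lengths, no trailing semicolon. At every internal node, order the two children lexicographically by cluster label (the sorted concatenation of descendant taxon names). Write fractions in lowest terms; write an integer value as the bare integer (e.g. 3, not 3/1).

1. join M+O (d=14, Q=-157) ⇒ MO; edges |M|=17/2, |O|=11/2
  updated: d(B,MO)=31, d(D,MO)=45/2, d(MO,Z)=11
2. join B+D (d=12, Q=-145/2) ⇒ BD; edges |B|=67/8, |D|=29/8
  updated: d(BD,MO)=83/4, d(BD,Z)=7/2
3. join BD+MO (d=83/4, Q=-141/4) ⇒ BDMO; edges |BD|=53/8, |MO|=113/8
  updated: d(BDMO,Z)=-25/8
4. join BDMO+Z (d=-25/8) ⇒ BDMOZ; edges |BDMO|=-25/16, |Z|=-25/16
final tree: (((B:67/8,D:29/8):53/8,(M:17/2,O:11/2):113/8):-25/16,Z:-25/16)
total length: 349/8

(((B:67/8,D:29/8):53/8,(M:17/2,O:11/2):113/8):-25/16,Z:-25/16)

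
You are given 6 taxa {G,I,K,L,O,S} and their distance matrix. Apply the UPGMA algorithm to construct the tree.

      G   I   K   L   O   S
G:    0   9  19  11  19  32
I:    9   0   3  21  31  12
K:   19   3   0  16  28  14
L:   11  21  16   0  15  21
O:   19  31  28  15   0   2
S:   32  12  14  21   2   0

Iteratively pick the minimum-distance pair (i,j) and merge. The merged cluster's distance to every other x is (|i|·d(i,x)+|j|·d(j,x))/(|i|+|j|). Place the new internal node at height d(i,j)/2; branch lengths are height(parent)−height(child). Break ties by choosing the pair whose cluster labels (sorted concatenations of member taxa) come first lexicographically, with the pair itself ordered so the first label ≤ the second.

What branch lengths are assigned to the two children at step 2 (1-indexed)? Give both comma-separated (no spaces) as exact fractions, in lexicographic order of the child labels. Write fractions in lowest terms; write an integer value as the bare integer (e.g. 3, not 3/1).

3/2,3/2

step 1: merge (O,S) at d=2; branch lengths O→1, S→1; new cluster OS
  updated: d(G,OS)=51/2, d(I,OS)=43/2, d(K,OS)=21, d(L,OS)=18
step 2: merge (I,K) at d=3; branch lengths I→3/2, K→3/2; new cluster IK
  updated: d(G,IK)=14, d(IK,L)=37/2, d(IK,OS)=85/4
step 3: merge (G,L) at d=11; branch lengths G→11/2, L→11/2; new cluster GL
  updated: d(GL,IK)=65/4, d(GL,OS)=87/4
step 4: merge (GL,IK) at d=65/4; branch lengths GL→21/8, IK→53/8; new cluster GIKL
  updated: d(GIKL,OS)=43/2
step 5: merge (GIKL,OS) at d=43/2; branch lengths GIKL→21/8, OS→39/4; new cluster GIKLOS
final tree: (((G:11/2,L:11/2):21/8,(I:3/2,K:3/2):53/8):21/8,(O:1,S:1):39/4)
total length: 301/8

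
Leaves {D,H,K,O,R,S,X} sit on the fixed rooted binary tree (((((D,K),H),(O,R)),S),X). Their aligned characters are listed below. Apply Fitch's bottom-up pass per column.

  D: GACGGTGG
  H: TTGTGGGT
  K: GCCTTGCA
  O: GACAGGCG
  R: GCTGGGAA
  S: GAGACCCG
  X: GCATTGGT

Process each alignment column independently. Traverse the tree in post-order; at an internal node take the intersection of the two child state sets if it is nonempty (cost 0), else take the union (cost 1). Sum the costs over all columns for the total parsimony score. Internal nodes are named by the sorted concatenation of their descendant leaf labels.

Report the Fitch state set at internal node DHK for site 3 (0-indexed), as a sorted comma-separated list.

DK@0: {G} ∩ {G} = {G} (intersection, +0)
DHK@0: {G} ∪ {T} = {G,T} (union, +1)
OR@0: {G} ∩ {G} = {G} (intersection, +0)
DHKOR@0: {G,T} ∩ {G} = {G} (intersection, +0)
DHKORS@0: {G} ∩ {G} = {G} (intersection, +0)
DHKORSX@0: {G} ∩ {G} = {G} (intersection, +0)
DK@1: {A} ∪ {C} = {A,C} (union, +1)
DHK@1: {A,C} ∪ {T} = {A,C,T} (union, +1)
OR@1: {A} ∪ {C} = {A,C} (union, +1)
DHKOR@1: {A,C,T} ∩ {A,C} = {A,C} (intersection, +0)
DHKORS@1: {A,C} ∩ {A} = {A} (intersection, +0)
DHKORSX@1: {A} ∪ {C} = {A,C} (union, +1)
DK@2: {C} ∩ {C} = {C} (intersection, +0)
DHK@2: {C} ∪ {G} = {C,G} (union, +1)
OR@2: {C} ∪ {T} = {C,T} (union, +1)
DHKOR@2: {C,G} ∩ {C,T} = {C} (intersection, +0)
DHKORS@2: {C} ∪ {G} = {C,G} (union, +1)
DHKORSX@2: {C,G} ∪ {A} = {A,C,G} (union, +1)
DK@3: {G} ∪ {T} = {G,T} (union, +1)
DHK@3: {G,T} ∩ {T} = {T} (intersection, +0)
OR@3: {A} ∪ {G} = {A,G} (union, +1)
DHKOR@3: {T} ∪ {A,G} = {A,G,T} (union, +1)
DHKORS@3: {A,G,T} ∩ {A} = {A} (intersection, +0)
DHKORSX@3: {A} ∪ {T} = {A,T} (union, +1)
DK@4: {G} ∪ {T} = {G,T} (union, +1)
DHK@4: {G,T} ∩ {G} = {G} (intersection, +0)
OR@4: {G} ∩ {G} = {G} (intersection, +0)
DHKOR@4: {G} ∩ {G} = {G} (intersection, +0)
DHKORS@4: {G} ∪ {C} = {C,G} (union, +1)
DHKORSX@4: {C,G} ∪ {T} = {C,G,T} (union, +1)
DK@5: {T} ∪ {G} = {G,T} (union, +1)
DHK@5: {G,T} ∩ {G} = {G} (intersection, +0)
OR@5: {G} ∩ {G} = {G} (intersection, +0)
DHKOR@5: {G} ∩ {G} = {G} (intersection, +0)
DHKORS@5: {G} ∪ {C} = {C,G} (union, +1)
DHKORSX@5: {C,G} ∩ {G} = {G} (intersection, +0)
DK@6: {G} ∪ {C} = {C,G} (union, +1)
DHK@6: {C,G} ∩ {G} = {G} (intersection, +0)
OR@6: {C} ∪ {A} = {A,C} (union, +1)
DHKOR@6: {G} ∪ {A,C} = {A,C,G} (union, +1)
DHKORS@6: {A,C,G} ∩ {C} = {C} (intersection, +0)
DHKORSX@6: {C} ∪ {G} = {C,G} (union, +1)
DK@7: {G} ∪ {A} = {A,G} (union, +1)
DHK@7: {A,G} ∪ {T} = {A,G,T} (union, +1)
OR@7: {G} ∪ {A} = {A,G} (union, +1)
DHKOR@7: {A,G,T} ∩ {A,G} = {A,G} (intersection, +0)
DHKORS@7: {A,G} ∩ {G} = {G} (intersection, +0)
DHKORSX@7: {G} ∪ {T} = {G,T} (union, +1)
per-site changes: [1, 4, 4, 4, 3, 2, 4, 4]; total = 26

T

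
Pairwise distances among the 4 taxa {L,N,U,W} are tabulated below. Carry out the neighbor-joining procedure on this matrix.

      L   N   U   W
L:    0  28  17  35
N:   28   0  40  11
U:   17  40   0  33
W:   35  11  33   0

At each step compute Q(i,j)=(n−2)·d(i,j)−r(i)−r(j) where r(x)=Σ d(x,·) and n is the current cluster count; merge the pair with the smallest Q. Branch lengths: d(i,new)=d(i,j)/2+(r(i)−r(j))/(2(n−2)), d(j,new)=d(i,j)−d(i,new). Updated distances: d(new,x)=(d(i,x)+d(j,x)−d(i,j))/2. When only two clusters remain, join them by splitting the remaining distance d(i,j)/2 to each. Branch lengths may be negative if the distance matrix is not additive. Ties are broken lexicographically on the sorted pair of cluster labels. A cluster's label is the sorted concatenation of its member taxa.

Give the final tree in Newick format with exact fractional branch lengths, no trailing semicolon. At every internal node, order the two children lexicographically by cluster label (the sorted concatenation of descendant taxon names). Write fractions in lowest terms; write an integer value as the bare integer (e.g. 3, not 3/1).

1. join L+U (d=17, Q=-136) ⇒ LU; edges |L|=6, |U|=11
  updated: d(LU,N)=51/2, d(LU,W)=51/2
2. join LU+N (d=51/2, Q=-62) ⇒ LNU; edges |LU|=20, |N|=11/2
  updated: d(LNU,W)=11/2
3. join LNU+W (d=11/2) ⇒ LNUW; edges |LNU|=11/4, |W|=11/4
final tree: (((L:6,U:11):20,N:11/2):11/4,W:11/4)
total length: 48

(((L:6,U:11):20,N:11/2):11/4,W:11/4)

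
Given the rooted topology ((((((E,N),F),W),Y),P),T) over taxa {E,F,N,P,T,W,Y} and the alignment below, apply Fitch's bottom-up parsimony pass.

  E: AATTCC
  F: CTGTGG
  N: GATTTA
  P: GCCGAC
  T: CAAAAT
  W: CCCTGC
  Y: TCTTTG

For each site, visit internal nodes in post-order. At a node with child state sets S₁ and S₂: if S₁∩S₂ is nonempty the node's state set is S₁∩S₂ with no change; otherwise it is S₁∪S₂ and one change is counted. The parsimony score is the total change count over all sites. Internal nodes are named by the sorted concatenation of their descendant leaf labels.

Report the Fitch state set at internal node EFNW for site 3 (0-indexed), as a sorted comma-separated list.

T

[col 0] EN: children E:{A}, N:{G} ∪→ {A,G}; cost 1
[col 0] EFN: children EN:{A,G}, F:{C} ∪→ {A,C,G}; cost 1
[col 0] EFNW: children EFN:{A,C,G}, W:{C} ∩→ {C}; cost 0
[col 0] EFNWY: children EFNW:{C}, Y:{T} ∪→ {C,T}; cost 1
[col 0] EFNPWY: children EFNWY:{C,T}, P:{G} ∪→ {C,G,T}; cost 1
[col 0] EFNPTWY: children EFNPWY:{C,G,T}, T:{C} ∩→ {C}; cost 0
[col 1] EN: children E:{A}, N:{A} ∩→ {A}; cost 0
[col 1] EFN: children EN:{A}, F:{T} ∪→ {A,T}; cost 1
[col 1] EFNW: children EFN:{A,T}, W:{C} ∪→ {A,C,T}; cost 1
[col 1] EFNWY: children EFNW:{A,C,T}, Y:{C} ∩→ {C}; cost 0
[col 1] EFNPWY: children EFNWY:{C}, P:{C} ∩→ {C}; cost 0
[col 1] EFNPTWY: children EFNPWY:{C}, T:{A} ∪→ {A,C}; cost 1
[col 2] EN: children E:{T}, N:{T} ∩→ {T}; cost 0
[col 2] EFN: children EN:{T}, F:{G} ∪→ {G,T}; cost 1
[col 2] EFNW: children EFN:{G,T}, W:{C} ∪→ {C,G,T}; cost 1
[col 2] EFNWY: children EFNW:{C,G,T}, Y:{T} ∩→ {T}; cost 0
[col 2] EFNPWY: children EFNWY:{T}, P:{C} ∪→ {C,T}; cost 1
[col 2] EFNPTWY: children EFNPWY:{C,T}, T:{A} ∪→ {A,C,T}; cost 1
[col 3] EN: children E:{T}, N:{T} ∩→ {T}; cost 0
[col 3] EFN: children EN:{T}, F:{T} ∩→ {T}; cost 0
[col 3] EFNW: children EFN:{T}, W:{T} ∩→ {T}; cost 0
[col 3] EFNWY: children EFNW:{T}, Y:{T} ∩→ {T}; cost 0
[col 3] EFNPWY: children EFNWY:{T}, P:{G} ∪→ {G,T}; cost 1
[col 3] EFNPTWY: children EFNPWY:{G,T}, T:{A} ∪→ {A,G,T}; cost 1
[col 4] EN: children E:{C}, N:{T} ∪→ {C,T}; cost 1
[col 4] EFN: children EN:{C,T}, F:{G} ∪→ {C,G,T}; cost 1
[col 4] EFNW: children EFN:{C,G,T}, W:{G} ∩→ {G}; cost 0
[col 4] EFNWY: children EFNW:{G}, Y:{T} ∪→ {G,T}; cost 1
[col 4] EFNPWY: children EFNWY:{G,T}, P:{A} ∪→ {A,G,T}; cost 1
[col 4] EFNPTWY: children EFNPWY:{A,G,T}, T:{A} ∩→ {A}; cost 0
[col 5] EN: children E:{C}, N:{A} ∪→ {A,C}; cost 1
[col 5] EFN: children EN:{A,C}, F:{G} ∪→ {A,C,G}; cost 1
[col 5] EFNW: children EFN:{A,C,G}, W:{C} ∩→ {C}; cost 0
[col 5] EFNWY: children EFNW:{C}, Y:{G} ∪→ {C,G}; cost 1
[col 5] EFNPWY: children EFNWY:{C,G}, P:{C} ∩→ {C}; cost 0
[col 5] EFNPTWY: children EFNPWY:{C}, T:{T} ∪→ {C,T}; cost 1
per-site changes: [4, 3, 4, 2, 4, 4]; total = 21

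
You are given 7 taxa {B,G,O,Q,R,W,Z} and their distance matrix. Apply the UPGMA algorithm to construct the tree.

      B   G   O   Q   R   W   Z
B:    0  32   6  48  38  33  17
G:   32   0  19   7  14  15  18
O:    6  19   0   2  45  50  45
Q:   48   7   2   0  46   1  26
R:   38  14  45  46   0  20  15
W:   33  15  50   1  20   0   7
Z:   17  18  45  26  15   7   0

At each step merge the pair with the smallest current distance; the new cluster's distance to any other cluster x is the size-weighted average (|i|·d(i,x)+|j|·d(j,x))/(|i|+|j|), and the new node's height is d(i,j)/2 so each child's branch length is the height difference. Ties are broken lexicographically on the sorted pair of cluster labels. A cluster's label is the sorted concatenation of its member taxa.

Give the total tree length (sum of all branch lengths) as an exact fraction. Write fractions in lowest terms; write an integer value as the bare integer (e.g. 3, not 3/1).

3619/60

iteration 1: select Q,W (d=1); attach at lengths (1/2, 1/2); label the merged cluster QW
  updated: d(B,QW)=81/2, d(G,QW)=11, d(O,QW)=26, d(QW,R)=33, d(QW,Z)=33/2
iteration 2: select B,O (d=6); attach at lengths (3, 3); label the merged cluster BO
  updated: d(BO,G)=51/2, d(BO,QW)=133/4, d(BO,R)=83/2, d(BO,Z)=31
iteration 3: select G,QW (d=11); attach at lengths (11/2, 5); label the merged cluster GQW
  updated: d(BO,GQW)=92/3, d(GQW,R)=80/3, d(GQW,Z)=17
iteration 4: select R,Z (d=15); attach at lengths (15/2, 15/2); label the merged cluster RZ
  updated: d(BO,RZ)=145/4, d(GQW,RZ)=131/6
iteration 5: select GQW,RZ (d=131/6); attach at lengths (65/12, 41/12); label the merged cluster GQRWZ
  updated: d(BO,GQRWZ)=329/10
iteration 6: select BO,GQRWZ (d=329/10); attach at lengths (269/20, 83/15); label the merged cluster BGOQRWZ
final tree: ((B:3,O:3):269/20,((G:11/2,(Q:1/2,W:1/2):5):65/12,(R:15/2,Z:15/2):41/12):83/15)
total length: 3619/60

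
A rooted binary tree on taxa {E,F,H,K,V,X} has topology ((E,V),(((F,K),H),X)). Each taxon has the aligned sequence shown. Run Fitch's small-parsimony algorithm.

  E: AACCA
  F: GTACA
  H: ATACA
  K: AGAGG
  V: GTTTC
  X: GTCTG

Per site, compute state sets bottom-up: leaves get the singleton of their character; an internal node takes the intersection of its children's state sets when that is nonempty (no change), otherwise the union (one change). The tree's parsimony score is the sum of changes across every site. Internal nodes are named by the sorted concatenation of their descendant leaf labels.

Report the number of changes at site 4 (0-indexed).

3

site 0, node EV: E={A} ∪ V={G} → {A,G} (+1)
site 0, node FK: F={G} ∪ K={A} → {A,G} (+1)
site 0, node FHK: FK={A,G} ∩ H={A} → {A} (+0)
site 0, node FHKX: FHK={A} ∪ X={G} → {A,G} (+1)
site 0, node EFHKVX: EV={A,G} ∩ FHKX={A,G} → {A,G} (+0)
site 1, node EV: E={A} ∪ V={T} → {A,T} (+1)
site 1, node FK: F={T} ∪ K={G} → {G,T} (+1)
site 1, node FHK: FK={G,T} ∩ H={T} → {T} (+0)
site 1, node FHKX: FHK={T} ∩ X={T} → {T} (+0)
site 1, node EFHKVX: EV={A,T} ∩ FHKX={T} → {T} (+0)
site 2, node EV: E={C} ∪ V={T} → {C,T} (+1)
site 2, node FK: F={A} ∩ K={A} → {A} (+0)
site 2, node FHK: FK={A} ∩ H={A} → {A} (+0)
site 2, node FHKX: FHK={A} ∪ X={C} → {A,C} (+1)
site 2, node EFHKVX: EV={C,T} ∩ FHKX={A,C} → {C} (+0)
site 3, node EV: E={C} ∪ V={T} → {C,T} (+1)
site 3, node FK: F={C} ∪ K={G} → {C,G} (+1)
site 3, node FHK: FK={C,G} ∩ H={C} → {C} (+0)
site 3, node FHKX: FHK={C} ∪ X={T} → {C,T} (+1)
site 3, node EFHKVX: EV={C,T} ∩ FHKX={C,T} → {C,T} (+0)
site 4, node EV: E={A} ∪ V={C} → {A,C} (+1)
site 4, node FK: F={A} ∪ K={G} → {A,G} (+1)
site 4, node FHK: FK={A,G} ∩ H={A} → {A} (+0)
site 4, node FHKX: FHK={A} ∪ X={G} → {A,G} (+1)
site 4, node EFHKVX: EV={A,C} ∩ FHKX={A,G} → {A} (+0)
per-site changes: [3, 2, 2, 3, 3]; total = 13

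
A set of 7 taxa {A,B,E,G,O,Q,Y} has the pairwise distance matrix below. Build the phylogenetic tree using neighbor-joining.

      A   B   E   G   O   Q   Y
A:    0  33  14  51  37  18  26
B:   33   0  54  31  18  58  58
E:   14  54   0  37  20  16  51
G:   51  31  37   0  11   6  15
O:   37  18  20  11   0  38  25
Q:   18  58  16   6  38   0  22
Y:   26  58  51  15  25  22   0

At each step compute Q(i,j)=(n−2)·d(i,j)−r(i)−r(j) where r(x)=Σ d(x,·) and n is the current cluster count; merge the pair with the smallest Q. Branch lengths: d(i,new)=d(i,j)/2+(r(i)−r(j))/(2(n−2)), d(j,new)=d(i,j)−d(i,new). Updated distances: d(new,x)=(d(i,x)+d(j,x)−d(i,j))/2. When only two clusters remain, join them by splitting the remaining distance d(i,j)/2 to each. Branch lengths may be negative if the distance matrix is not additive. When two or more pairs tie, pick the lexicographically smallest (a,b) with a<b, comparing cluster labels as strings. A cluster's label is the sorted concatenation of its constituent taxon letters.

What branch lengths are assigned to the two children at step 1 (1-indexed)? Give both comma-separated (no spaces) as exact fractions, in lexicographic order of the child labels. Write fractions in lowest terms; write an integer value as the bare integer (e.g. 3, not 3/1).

1. join B+O (d=18, Q=-311) ⇒ BO; edges |B|=193/10, |O|=-13/10
  updated: d(A,BO)=26, d(BO,E)=28, d(BO,G)=12, d(BO,Q)=39, d(BO,Y)=65/2
2. join A+E (d=14, Q=-225) ⇒ AE; edges |A|=45/8, |E|=67/8
  updated: d(AE,BO)=20, d(AE,G)=37, d(AE,Q)=10, d(AE,Y)=63/2
3. join AE+Q (d=10, Q=-291/2) ⇒ AEQ; edges |AE|=103/12, |Q|=17/12
  updated: d(AEQ,BO)=49/2, d(AEQ,G)=33/2, d(AEQ,Y)=87/4
4. join AEQ+Y (d=87/4, Q=-177/2) ⇒ AEQY; edges |AEQ|=37/4, |Y|=25/2
  updated: d(AEQY,BO)=141/8, d(AEQY,G)=39/8
5. join AEQY+BO (d=141/8, Q=-69/2) ⇒ ABEOQY; edges |AEQY|=21/4, |BO|=99/8
  updated: d(ABEOQY,G)=-3/8
6. join ABEOQY+G (d=-3/8) ⇒ ABEGOQY; edges |ABEOQY|=-3/16, |G|=-3/16
final tree: (((((A:45/8,E:67/8):103/12,Q:17/12):37/4,Y:25/2):21/4,(B:193/10,O:-13/10):99/8):-3/16,G:-3/16)
total length: 81

193/10,-13/10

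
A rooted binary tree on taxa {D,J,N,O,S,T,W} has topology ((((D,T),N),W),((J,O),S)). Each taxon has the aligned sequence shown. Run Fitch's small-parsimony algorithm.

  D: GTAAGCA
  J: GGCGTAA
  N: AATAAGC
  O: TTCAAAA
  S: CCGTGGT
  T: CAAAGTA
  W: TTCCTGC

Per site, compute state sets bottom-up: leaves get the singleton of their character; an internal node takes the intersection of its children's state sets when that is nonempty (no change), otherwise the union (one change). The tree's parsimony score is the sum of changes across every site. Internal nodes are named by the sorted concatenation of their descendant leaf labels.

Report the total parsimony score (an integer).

DT@0: {G} ∪ {C} = {C,G} (union, +1)
DNT@0: {C,G} ∪ {A} = {A,C,G} (union, +1)
DNTW@0: {A,C,G} ∪ {T} = {A,C,G,T} (union, +1)
JO@0: {G} ∪ {T} = {G,T} (union, +1)
JOS@0: {G,T} ∪ {C} = {C,G,T} (union, +1)
DJNOSTW@0: {A,C,G,T} ∩ {C,G,T} = {C,G,T} (intersection, +0)
DT@1: {T} ∪ {A} = {A,T} (union, +1)
DNT@1: {A,T} ∩ {A} = {A} (intersection, +0)
DNTW@1: {A} ∪ {T} = {A,T} (union, +1)
JO@1: {G} ∪ {T} = {G,T} (union, +1)
JOS@1: {G,T} ∪ {C} = {C,G,T} (union, +1)
DJNOSTW@1: {A,T} ∩ {C,G,T} = {T} (intersection, +0)
DT@2: {A} ∩ {A} = {A} (intersection, +0)
DNT@2: {A} ∪ {T} = {A,T} (union, +1)
DNTW@2: {A,T} ∪ {C} = {A,C,T} (union, +1)
JO@2: {C} ∩ {C} = {C} (intersection, +0)
JOS@2: {C} ∪ {G} = {C,G} (union, +1)
DJNOSTW@2: {A,C,T} ∩ {C,G} = {C} (intersection, +0)
DT@3: {A} ∩ {A} = {A} (intersection, +0)
DNT@3: {A} ∩ {A} = {A} (intersection, +0)
DNTW@3: {A} ∪ {C} = {A,C} (union, +1)
JO@3: {G} ∪ {A} = {A,G} (union, +1)
JOS@3: {A,G} ∪ {T} = {A,G,T} (union, +1)
DJNOSTW@3: {A,C} ∩ {A,G,T} = {A} (intersection, +0)
DT@4: {G} ∩ {G} = {G} (intersection, +0)
DNT@4: {G} ∪ {A} = {A,G} (union, +1)
DNTW@4: {A,G} ∪ {T} = {A,G,T} (union, +1)
JO@4: {T} ∪ {A} = {A,T} (union, +1)
JOS@4: {A,T} ∪ {G} = {A,G,T} (union, +1)
DJNOSTW@4: {A,G,T} ∩ {A,G,T} = {A,G,T} (intersection, +0)
DT@5: {C} ∪ {T} = {C,T} (union, +1)
DNT@5: {C,T} ∪ {G} = {C,G,T} (union, +1)
DNTW@5: {C,G,T} ∩ {G} = {G} (intersection, +0)
JO@5: {A} ∩ {A} = {A} (intersection, +0)
JOS@5: {A} ∪ {G} = {A,G} (union, +1)
DJNOSTW@5: {G} ∩ {A,G} = {G} (intersection, +0)
DT@6: {A} ∩ {A} = {A} (intersection, +0)
DNT@6: {A} ∪ {C} = {A,C} (union, +1)
DNTW@6: {A,C} ∩ {C} = {C} (intersection, +0)
JO@6: {A} ∩ {A} = {A} (intersection, +0)
JOS@6: {A} ∪ {T} = {A,T} (union, +1)
DJNOSTW@6: {C} ∪ {A,T} = {A,C,T} (union, +1)
per-site changes: [5, 4, 3, 3, 4, 3, 3]; total = 25

25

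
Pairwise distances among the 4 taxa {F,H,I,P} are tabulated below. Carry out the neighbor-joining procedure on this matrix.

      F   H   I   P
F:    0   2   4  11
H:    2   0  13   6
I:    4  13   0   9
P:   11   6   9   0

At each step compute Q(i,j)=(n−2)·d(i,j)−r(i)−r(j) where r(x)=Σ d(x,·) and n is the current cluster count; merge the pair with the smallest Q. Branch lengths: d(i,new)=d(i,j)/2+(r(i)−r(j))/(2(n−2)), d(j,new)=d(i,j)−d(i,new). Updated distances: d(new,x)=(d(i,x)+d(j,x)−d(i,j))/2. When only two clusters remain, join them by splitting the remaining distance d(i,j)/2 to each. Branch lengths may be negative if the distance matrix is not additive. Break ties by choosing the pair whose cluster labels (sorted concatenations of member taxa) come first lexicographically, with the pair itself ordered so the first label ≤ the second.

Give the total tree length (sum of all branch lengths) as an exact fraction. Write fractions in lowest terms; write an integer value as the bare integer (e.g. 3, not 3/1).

step 1: merge (F,I) at d=4, Q=-35; branch lengths F→-1/4, I→17/4; new cluster FI
  updated: d(FI,H)=11/2, d(FI,P)=8
step 2: merge (FI,H) at d=11/2, Q=-39/2; branch lengths FI→15/4, H→7/4; new cluster FHI
  updated: d(FHI,P)=17/4
step 3: merge (FHI,P) at d=17/4; branch lengths FHI→17/8, P→17/8; new cluster FHIP
final tree: (((F:-1/4,I:17/4):15/4,H:7/4):17/8,P:17/8)
total length: 55/4

55/4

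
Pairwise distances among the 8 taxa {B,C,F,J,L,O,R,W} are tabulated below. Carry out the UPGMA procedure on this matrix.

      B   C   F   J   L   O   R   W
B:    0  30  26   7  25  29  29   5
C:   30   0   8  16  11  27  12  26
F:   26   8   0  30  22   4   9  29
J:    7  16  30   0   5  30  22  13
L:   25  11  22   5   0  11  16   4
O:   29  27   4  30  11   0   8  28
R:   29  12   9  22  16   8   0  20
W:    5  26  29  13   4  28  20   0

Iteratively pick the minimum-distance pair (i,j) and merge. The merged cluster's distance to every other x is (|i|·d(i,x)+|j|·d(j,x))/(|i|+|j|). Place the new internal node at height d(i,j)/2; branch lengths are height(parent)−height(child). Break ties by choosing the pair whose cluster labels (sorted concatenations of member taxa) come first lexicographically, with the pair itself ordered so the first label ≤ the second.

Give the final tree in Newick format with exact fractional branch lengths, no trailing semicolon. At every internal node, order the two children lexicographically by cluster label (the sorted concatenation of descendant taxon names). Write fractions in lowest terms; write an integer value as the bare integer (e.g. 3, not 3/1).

(((B:7/2,J:7/2):5/2,(L:2,W:2):4):183/32,(C:47/6,((F:2,O:2):9/4,R:17/4):43/12):373/96)

iteration 1: select F,O (d=4); attach at lengths (2, 2); label the merged cluster FO
  updated: d(B,FO)=55/2, d(C,FO)=35/2, d(FO,J)=30, d(FO,L)=33/2, d(FO,R)=17/2, d(FO,W)=57/2
iteration 2: select L,W (d=4); attach at lengths (2, 2); label the merged cluster LW
  updated: d(B,LW)=15, d(C,LW)=37/2, d(FO,LW)=45/2, d(J,LW)=9, d(LW,R)=18
iteration 3: select B,J (d=7); attach at lengths (7/2, 7/2); label the merged cluster BJ
  updated: d(BJ,C)=23, d(BJ,FO)=115/4, d(BJ,LW)=12, d(BJ,R)=51/2
iteration 4: select FO,R (d=17/2); attach at lengths (9/4, 17/4); label the merged cluster FOR
  updated: d(BJ,FOR)=83/3, d(C,FOR)=47/3, d(FOR,LW)=21
iteration 5: select BJ,LW (d=12); attach at lengths (5/2, 4); label the merged cluster BJLW
  updated: d(BJLW,C)=83/4, d(BJLW,FOR)=73/3
iteration 6: select C,FOR (d=47/3); attach at lengths (47/6, 43/12); label the merged cluster CFOR
  updated: d(BJLW,CFOR)=375/16
iteration 7: select BJLW,CFOR (d=375/16); attach at lengths (183/32, 373/96); label the merged cluster BCFJLORW
final tree: (((B:7/2,J:7/2):5/2,(L:2,W:2):4):183/32,(C:47/6,((F:2,O:2):9/4,R:17/4):43/12):373/96)
total length: 2353/48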